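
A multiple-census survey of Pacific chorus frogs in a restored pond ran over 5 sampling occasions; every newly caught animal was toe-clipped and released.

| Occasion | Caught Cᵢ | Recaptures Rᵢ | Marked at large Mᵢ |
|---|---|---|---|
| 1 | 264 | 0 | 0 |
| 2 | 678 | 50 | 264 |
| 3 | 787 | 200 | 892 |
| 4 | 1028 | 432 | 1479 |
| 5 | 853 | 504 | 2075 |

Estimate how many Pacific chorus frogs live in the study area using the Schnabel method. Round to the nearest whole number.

Σ MᵢCᵢ = 0·264 + 264·678 + 892·787 + 1479·1028 + 2075·853 = 0 + 178992 + 702004 + 1520412 + 1769975 = 4171383
Σ Rᵢ = 0 + 50 + 200 + 432 + 504 = 1186
N̂ = 4171383 / 1186 ≈ 3517.2 → 3517

N ≈ 3517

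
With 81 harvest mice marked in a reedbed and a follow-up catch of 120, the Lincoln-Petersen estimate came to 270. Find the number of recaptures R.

From N = M·C/R: R = M·C / N = 81·120 / 270 = 9720 / 270 = 36.

R = 36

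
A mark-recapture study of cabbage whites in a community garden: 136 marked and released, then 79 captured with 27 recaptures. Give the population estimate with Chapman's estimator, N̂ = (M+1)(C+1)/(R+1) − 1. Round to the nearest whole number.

N ≈ 390

N̂ = (136+1)(79+1)/(27+1) − 1 = 137·80/28 − 1
= 10960/28 − 1 ≈ 391.4 − 1 ≈ 390.4 → 390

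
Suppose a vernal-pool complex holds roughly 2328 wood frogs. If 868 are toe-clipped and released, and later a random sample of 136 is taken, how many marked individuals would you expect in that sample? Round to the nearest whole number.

Expected recaptures E[R] = M·C / N.
E[R] = 868 × 136 / 2328 = 118048 / 2328 ≈ 50.7 → 51

expected recaptures ≈ 51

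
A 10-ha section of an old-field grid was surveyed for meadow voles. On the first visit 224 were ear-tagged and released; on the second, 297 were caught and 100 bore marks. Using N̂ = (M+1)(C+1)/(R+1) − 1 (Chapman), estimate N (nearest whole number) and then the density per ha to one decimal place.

N̂ = 225·298/101 − 1 = 67050/101 − 1 ≈ 662.9 → 663
Density = N̂ / area = 663 / 10 ≈ 66.30 → 66.3 per ha

density ≈ 66.3 meadow voles per ha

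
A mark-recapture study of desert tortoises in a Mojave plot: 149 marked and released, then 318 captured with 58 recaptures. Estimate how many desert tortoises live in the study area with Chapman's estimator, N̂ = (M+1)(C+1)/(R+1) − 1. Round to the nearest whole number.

N ≈ 810

N̂ = (149+1)(318+1)/(58+1) − 1 = 150·319/59 − 1
= 47850/59 − 1 ≈ 811.0 − 1 ≈ 810.0 → 810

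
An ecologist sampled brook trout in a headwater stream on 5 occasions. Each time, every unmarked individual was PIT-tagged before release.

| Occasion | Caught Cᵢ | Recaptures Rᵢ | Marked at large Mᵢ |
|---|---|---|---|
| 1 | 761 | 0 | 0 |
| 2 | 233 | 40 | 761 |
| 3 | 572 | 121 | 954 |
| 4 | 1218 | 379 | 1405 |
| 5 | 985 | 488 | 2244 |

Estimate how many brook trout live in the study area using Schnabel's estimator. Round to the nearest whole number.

Σ MᵢCᵢ = 0·761 + 761·233 + 954·572 + 1405·1218 + 2244·985 = 0 + 177313 + 545688 + 1711290 + 2210340 = 4644631
Σ Rᵢ = 0 + 40 + 121 + 379 + 488 = 1028
N̂ = 4644631 / 1028 ≈ 4518.1 → 4518

N ≈ 4518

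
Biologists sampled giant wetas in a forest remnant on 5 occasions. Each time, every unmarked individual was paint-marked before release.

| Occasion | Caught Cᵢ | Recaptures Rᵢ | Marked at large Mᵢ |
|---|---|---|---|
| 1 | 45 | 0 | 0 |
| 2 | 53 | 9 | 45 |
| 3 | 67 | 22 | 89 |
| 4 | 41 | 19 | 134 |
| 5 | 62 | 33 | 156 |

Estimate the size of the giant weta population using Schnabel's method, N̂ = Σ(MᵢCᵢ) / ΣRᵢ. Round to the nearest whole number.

N ≈ 283

Σ MᵢCᵢ = 0·45 + 45·53 + 89·67 + 134·41 + 156·62 = 0 + 2385 + 5963 + 5494 + 9672 = 23514
Σ Rᵢ = 0 + 9 + 22 + 19 + 33 = 83
N̂ = 23514 / 83 ≈ 283.3 → 283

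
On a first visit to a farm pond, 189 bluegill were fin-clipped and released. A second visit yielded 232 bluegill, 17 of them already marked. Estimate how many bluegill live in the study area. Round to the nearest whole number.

N ≈ 2579

Lincoln-Petersen assumes M/N = R/C, so N = M·C / R.
N = (189 × 232) / 17 = 43848 / 17 ≈ 2579.3 → 2579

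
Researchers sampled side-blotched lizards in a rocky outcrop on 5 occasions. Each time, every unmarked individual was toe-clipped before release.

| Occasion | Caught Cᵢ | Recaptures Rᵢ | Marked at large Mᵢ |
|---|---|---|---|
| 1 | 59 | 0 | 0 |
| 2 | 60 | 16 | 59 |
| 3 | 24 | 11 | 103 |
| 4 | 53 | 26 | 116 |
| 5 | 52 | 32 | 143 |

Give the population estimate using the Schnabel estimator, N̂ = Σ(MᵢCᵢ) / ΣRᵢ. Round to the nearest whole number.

N ≈ 231

Σ MᵢCᵢ = 0·59 + 59·60 + 103·24 + 116·53 + 143·52 = 0 + 3540 + 2472 + 6148 + 7436 = 19596
Σ Rᵢ = 0 + 16 + 11 + 26 + 32 = 85
N̂ = 19596 / 85 ≈ 230.5 → 231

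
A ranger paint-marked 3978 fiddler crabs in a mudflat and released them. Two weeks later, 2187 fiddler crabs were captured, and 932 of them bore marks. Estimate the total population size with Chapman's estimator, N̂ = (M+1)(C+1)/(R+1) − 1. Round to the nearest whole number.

N ≈ 9330

N̂ = (3978+1)(2187+1)/(932+1) − 1 = 3979·2188/933 − 1
= 8706052/933 − 1 ≈ 9331.2 − 1 ≈ 9330.2 → 9330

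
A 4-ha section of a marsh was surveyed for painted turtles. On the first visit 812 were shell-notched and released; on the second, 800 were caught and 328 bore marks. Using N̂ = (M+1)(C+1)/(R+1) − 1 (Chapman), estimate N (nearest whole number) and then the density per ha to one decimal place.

N̂ = 813·801/329 − 1 = 651213/329 − 1 ≈ 1978.4 → 1978
Density = N̂ / area = 1978 / 4 ≈ 494.50 → 494.5 per ha

density ≈ 494.5 painted turtles per ha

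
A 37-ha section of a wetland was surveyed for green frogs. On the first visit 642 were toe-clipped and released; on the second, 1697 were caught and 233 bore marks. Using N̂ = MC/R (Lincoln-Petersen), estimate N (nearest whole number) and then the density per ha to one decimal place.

density ≈ 126.4 green frogs per ha

N̂ = 642·1697/233 = 1089474/233 ≈ 4675.9 → 4676
Density = N̂ / area = 4676 / 37 ≈ 126.38 → 126.4 per ha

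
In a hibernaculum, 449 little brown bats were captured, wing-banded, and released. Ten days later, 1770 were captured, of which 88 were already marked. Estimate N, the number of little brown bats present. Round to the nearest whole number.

Lincoln-Petersen assumes M/N = R/C, so N = M·C / R.
N = (449 × 1770) / 88 = 794730 / 88 ≈ 9031.0 → 9031

N ≈ 9031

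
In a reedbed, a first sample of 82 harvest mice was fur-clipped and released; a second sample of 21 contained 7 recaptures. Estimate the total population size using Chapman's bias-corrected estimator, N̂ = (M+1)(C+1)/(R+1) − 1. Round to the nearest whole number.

N ≈ 227

N̂ = (82+1)(21+1)/(7+1) − 1 = 83·22/8 − 1
= 1826/8 − 1 ≈ 228.2 − 1 ≈ 227.2 → 227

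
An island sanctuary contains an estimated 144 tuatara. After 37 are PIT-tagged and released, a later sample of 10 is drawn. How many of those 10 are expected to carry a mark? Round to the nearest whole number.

expected recaptures ≈ 3

Expected recaptures E[R] = M·C / N.
E[R] = 37 × 10 / 144 = 370 / 144 ≈ 2.6 → 3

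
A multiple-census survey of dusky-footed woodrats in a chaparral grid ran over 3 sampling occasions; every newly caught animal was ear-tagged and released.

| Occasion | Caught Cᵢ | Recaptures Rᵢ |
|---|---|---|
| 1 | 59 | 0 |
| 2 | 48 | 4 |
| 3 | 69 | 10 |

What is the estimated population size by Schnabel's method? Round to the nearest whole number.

N ≈ 710

Marked at large before each occasion: Mᵢ = Σⱼ<ᵢ (Cⱼ − Rⱼ) → M1=0, M2=59, M3=103
Σ MᵢCᵢ = 0·59 + 59·48 + 103·69 = 0 + 2832 + 7107 = 9939
Σ Rᵢ = 0 + 4 + 10 = 14
N̂ = 9939 / 14 ≈ 709.9 → 710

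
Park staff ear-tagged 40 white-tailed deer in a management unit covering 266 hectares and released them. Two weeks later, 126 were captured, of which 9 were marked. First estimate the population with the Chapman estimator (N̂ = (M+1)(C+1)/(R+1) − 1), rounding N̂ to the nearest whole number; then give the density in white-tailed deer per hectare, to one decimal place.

N̂ = 41·127/10 − 1 = 5207/10 − 1 ≈ 519.7 → 520
Density = N̂ / area = 520 / 266 ≈ 1.95 → 2.0 per hectare

density ≈ 2.0 white-tailed deer per hectare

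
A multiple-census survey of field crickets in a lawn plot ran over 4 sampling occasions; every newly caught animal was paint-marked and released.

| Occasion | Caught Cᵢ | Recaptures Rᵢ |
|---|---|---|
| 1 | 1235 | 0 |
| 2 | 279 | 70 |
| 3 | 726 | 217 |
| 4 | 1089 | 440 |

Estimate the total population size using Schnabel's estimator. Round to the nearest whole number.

N ≈ 4841

Marked at large before each occasion: Mᵢ = Σⱼ<ᵢ (Cⱼ − Rⱼ) → M1=0, M2=1235, M3=1444, M4=1953
Σ MᵢCᵢ = 0·1235 + 1235·279 + 1444·726 + 1953·1089 = 0 + 344565 + 1048344 + 2126817 = 3519726
Σ Rᵢ = 0 + 70 + 217 + 440 = 727
N̂ = 3519726 / 727 ≈ 4841.4 → 4841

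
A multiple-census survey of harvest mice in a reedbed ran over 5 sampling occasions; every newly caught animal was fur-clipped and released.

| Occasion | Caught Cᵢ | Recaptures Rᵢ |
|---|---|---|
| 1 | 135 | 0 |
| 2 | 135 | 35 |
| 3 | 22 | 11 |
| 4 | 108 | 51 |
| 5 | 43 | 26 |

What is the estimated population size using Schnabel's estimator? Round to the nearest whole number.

N ≈ 512

Marked at large before each occasion: Mᵢ = Σⱼ<ᵢ (Cⱼ − Rⱼ) → M1=0, M2=135, M3=235, M4=246, M5=303
Σ MᵢCᵢ = 0·135 + 135·135 + 235·22 + 246·108 + 303·43 = 0 + 18225 + 5170 + 26568 + 13029 = 62992
Σ Rᵢ = 0 + 35 + 11 + 51 + 26 = 123
N̂ = 62992 / 123 ≈ 512.1 → 512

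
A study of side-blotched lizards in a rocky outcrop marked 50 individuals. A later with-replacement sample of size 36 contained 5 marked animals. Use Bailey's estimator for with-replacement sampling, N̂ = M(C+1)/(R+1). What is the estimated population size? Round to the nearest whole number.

N ≈ 308

N̂ = 50·(36+1)/(5+1) = 50·37/6 = 1850/6 ≈ 308.3 → 308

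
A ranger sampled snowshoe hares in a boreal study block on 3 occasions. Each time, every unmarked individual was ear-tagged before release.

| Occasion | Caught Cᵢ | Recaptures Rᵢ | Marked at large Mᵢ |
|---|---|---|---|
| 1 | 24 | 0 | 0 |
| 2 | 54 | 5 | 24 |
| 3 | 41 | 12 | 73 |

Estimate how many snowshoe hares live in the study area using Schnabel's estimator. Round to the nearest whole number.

N ≈ 252

Σ MᵢCᵢ = 0·24 + 24·54 + 73·41 = 0 + 1296 + 2993 = 4289
Σ Rᵢ = 0 + 5 + 12 = 17
N̂ = 4289 / 17 ≈ 252.3 → 252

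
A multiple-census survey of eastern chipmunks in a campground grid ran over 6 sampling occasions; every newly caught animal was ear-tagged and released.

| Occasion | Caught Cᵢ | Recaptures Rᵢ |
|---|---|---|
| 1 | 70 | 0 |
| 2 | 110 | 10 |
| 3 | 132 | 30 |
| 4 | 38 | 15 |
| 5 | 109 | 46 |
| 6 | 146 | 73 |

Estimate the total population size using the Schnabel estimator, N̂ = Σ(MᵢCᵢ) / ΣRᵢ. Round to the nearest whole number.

Marked at large before each occasion: Mᵢ = Σⱼ<ᵢ (Cⱼ − Rⱼ) → M1=0, M2=70, M3=170, M4=272, M5=295, M6=358
Σ MᵢCᵢ = 0·70 + 70·110 + 170·132 + 272·38 + 295·109 + 358·146 = 0 + 7700 + 22440 + 10336 + 32155 + 52268 = 124899
Σ Rᵢ = 0 + 10 + 30 + 15 + 46 + 73 = 174
N̂ = 124899 / 174 ≈ 717.8 → 718

N ≈ 718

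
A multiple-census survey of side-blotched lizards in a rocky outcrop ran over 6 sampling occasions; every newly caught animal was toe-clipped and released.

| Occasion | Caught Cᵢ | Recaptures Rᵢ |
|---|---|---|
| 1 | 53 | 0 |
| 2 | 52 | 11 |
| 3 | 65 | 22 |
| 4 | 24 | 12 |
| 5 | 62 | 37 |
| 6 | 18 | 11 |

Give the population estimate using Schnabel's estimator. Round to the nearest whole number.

Marked at large before each occasion: Mᵢ = Σⱼ<ᵢ (Cⱼ − Rⱼ) → M1=0, M2=53, M3=94, M4=137, M5=149, M6=174
Σ MᵢCᵢ = 0·53 + 53·52 + 94·65 + 137·24 + 149·62 + 174·18 = 0 + 2756 + 6110 + 3288 + 9238 + 3132 = 24524
Σ Rᵢ = 0 + 11 + 22 + 12 + 37 + 11 = 93
N̂ = 24524 / 93 ≈ 263.7 → 264

N ≈ 264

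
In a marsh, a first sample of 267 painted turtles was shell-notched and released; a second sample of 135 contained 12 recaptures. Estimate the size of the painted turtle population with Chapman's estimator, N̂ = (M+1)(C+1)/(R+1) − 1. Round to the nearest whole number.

N ≈ 2803

N̂ = (267+1)(135+1)/(12+1) − 1 = 268·136/13 − 1
= 36448/13 − 1 ≈ 2803.7 − 1 ≈ 2802.7 → 2803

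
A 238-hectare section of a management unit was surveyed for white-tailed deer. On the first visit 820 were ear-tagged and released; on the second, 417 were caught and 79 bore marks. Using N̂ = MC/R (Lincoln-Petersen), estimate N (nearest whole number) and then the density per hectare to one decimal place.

density ≈ 18.2 white-tailed deer per hectare

N̂ = 820·417/79 = 341940/79 ≈ 4328.4 → 4328
Density = N̂ / area = 4328 / 238 ≈ 18.18 → 18.2 per hectare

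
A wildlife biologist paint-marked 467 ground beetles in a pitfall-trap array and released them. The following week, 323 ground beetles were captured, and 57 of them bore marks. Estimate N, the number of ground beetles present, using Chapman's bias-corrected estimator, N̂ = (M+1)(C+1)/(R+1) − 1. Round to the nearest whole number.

N ≈ 2613

N̂ = (467+1)(323+1)/(57+1) − 1 = 468·324/58 − 1
= 151632/58 − 1 ≈ 2614.3 − 1 ≈ 2613.3 → 2613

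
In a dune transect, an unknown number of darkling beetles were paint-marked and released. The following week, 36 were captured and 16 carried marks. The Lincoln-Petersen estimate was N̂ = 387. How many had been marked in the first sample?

From N = M·C/R: M = N·R / C = 387·16 / 36 = 6192 / 36 = 172.

M = 172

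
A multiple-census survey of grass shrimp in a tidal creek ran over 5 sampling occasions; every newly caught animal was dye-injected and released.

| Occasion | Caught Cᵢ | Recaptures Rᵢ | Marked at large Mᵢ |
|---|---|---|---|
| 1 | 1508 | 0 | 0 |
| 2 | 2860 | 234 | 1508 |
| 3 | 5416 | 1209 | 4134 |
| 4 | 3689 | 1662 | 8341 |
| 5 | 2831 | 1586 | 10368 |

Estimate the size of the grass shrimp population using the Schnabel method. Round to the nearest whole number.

N ≈ 18,509

Σ MᵢCᵢ = 0·1508 + 1508·2860 + 4134·5416 + 8341·3689 + 10368·2831 = 0 + 4312880 + 22389744 + 30769949 + 29351808 = 86824381
Σ Rᵢ = 0 + 234 + 1209 + 1662 + 1586 = 4691
N̂ = 86824381 / 4691 ≈ 18508.7 → 18509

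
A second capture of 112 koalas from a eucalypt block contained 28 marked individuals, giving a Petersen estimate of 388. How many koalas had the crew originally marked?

M = 97

From N = M·C/R: M = N·R / C = 388·28 / 112 = 10864 / 112 = 97.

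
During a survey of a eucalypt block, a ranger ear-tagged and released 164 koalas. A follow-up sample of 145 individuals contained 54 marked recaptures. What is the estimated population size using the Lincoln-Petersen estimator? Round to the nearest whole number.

N ≈ 440

Lincoln-Petersen assumes M/N = R/C, so N = M·C / R.
N = (164 × 145) / 54 = 23780 / 54 ≈ 440.4 → 440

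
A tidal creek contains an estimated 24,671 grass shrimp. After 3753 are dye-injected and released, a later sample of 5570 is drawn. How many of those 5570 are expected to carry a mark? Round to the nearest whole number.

expected recaptures ≈ 847

The marked fraction of the population is 3753/24671, so in a sample of 5570 expect C·(M/N) marked.
E[R] = 3753 × 5570 / 24671 = 20904210 / 24671 ≈ 847.3 → 847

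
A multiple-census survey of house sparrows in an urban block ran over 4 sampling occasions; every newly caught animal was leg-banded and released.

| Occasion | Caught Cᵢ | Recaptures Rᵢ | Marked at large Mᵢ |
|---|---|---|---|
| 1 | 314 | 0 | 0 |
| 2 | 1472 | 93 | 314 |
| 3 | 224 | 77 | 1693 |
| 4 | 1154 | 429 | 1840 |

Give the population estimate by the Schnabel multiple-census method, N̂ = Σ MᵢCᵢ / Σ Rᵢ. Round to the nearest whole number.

N ≈ 4950

Σ MᵢCᵢ = 0·314 + 314·1472 + 1693·224 + 1840·1154 = 0 + 462208 + 379232 + 2123360 = 2964800
Σ Rᵢ = 0 + 93 + 77 + 429 = 599
N̂ = 2964800 / 599 ≈ 4949.6 → 4950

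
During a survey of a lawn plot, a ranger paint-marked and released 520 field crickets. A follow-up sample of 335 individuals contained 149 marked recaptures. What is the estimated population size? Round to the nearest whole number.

N ≈ 1169

The marked fraction in the recapture sample should equal the marked fraction in the population: 149/335 = 520/N.
N = (520 × 335) / 149 = 174200 / 149 ≈ 1169.1 → 1169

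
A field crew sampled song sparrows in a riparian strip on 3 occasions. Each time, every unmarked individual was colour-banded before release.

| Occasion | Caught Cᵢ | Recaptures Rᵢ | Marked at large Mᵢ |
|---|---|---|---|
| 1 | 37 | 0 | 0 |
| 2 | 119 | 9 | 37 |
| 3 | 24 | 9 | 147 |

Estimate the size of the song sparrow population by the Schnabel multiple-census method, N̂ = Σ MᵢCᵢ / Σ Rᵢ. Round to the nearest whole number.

N ≈ 441

Σ MᵢCᵢ = 0·37 + 37·119 + 147·24 = 0 + 4403 + 3528 = 7931
Σ Rᵢ = 0 + 9 + 9 = 18
N̂ = 7931 / 18 ≈ 440.6 → 441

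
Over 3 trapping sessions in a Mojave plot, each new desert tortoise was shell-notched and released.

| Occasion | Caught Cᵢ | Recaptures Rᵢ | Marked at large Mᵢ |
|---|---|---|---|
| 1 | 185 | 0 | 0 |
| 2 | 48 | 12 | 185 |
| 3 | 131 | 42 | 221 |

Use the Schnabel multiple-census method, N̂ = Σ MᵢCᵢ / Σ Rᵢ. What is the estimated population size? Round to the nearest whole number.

N ≈ 701

Σ MᵢCᵢ = 0·185 + 185·48 + 221·131 = 0 + 8880 + 28951 = 37831
Σ Rᵢ = 0 + 12 + 42 = 54
N̂ = 37831 / 54 ≈ 700.6 → 701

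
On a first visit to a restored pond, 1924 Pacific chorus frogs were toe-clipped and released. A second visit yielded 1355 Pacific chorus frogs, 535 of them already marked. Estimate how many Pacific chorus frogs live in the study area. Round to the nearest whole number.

N = (1924 × 1355) / 535 = 2607020 / 535 ≈ 4872.9 → 4873

N ≈ 4873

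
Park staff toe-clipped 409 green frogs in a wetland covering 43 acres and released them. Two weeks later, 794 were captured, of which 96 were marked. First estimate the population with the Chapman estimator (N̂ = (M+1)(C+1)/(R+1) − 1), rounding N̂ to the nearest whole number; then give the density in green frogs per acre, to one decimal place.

N̂ = 410·795/97 − 1 = 325950/97 − 1 ≈ 3359.3 → 3359
Density = N̂ / area = 3359 / 43 ≈ 78.12 → 78.1 per acre

density ≈ 78.1 green frogs per acre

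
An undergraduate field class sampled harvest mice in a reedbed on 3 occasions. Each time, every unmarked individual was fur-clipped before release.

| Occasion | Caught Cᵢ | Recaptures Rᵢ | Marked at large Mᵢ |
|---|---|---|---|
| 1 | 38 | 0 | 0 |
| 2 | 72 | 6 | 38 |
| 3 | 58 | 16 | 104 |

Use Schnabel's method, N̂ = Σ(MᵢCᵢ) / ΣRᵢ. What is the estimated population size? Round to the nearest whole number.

N ≈ 399

Σ MᵢCᵢ = 0·38 + 38·72 + 104·58 = 0 + 2736 + 6032 = 8768
Σ Rᵢ = 0 + 6 + 16 = 22
N̂ = 8768 / 22 ≈ 398.5 → 399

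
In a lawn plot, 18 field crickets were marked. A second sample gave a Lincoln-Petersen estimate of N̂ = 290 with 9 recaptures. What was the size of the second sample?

C = 145

From N = M·C/R: C = N·R / M = 290·9 / 18 = 2610 / 18 = 145.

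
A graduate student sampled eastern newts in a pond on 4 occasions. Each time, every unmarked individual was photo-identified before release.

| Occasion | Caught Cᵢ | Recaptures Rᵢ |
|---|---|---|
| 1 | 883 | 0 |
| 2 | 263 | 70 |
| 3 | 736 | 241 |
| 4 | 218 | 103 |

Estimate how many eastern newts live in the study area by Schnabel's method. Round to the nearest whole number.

N ≈ 3301

Marked at large before each occasion: Mᵢ = Σⱼ<ᵢ (Cⱼ − Rⱼ) → M1=0, M2=883, M3=1076, M4=1571
Σ MᵢCᵢ = 0·883 + 883·263 + 1076·736 + 1571·218 = 0 + 232229 + 791936 + 342478 = 1366643
Σ Rᵢ = 0 + 70 + 241 + 103 = 414
N̂ = 1366643 / 414 ≈ 3301.1 → 3301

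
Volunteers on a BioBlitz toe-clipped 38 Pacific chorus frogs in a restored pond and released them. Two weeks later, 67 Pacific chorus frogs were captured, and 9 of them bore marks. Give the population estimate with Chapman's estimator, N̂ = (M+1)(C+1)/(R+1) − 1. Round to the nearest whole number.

N ≈ 264

N̂ = (38+1)(67+1)/(9+1) − 1 = 39·68/10 − 1
= 2652/10 − 1 ≈ 265.2 − 1 ≈ 264.2 → 264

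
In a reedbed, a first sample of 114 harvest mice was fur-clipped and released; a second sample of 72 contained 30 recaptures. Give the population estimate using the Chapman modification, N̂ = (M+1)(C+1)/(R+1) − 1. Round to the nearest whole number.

N̂ = (114+1)(72+1)/(30+1) − 1 = 115·73/31 − 1
= 8395/31 − 1 ≈ 270.8 − 1 ≈ 269.8 → 270

N ≈ 270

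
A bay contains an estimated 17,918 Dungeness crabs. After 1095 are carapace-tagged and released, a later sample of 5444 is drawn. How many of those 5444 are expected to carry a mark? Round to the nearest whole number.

Expected recaptures E[R] = M·C / N.
E[R] = 1095 × 5444 / 17918 = 5961180 / 17918 ≈ 332.7 → 333

expected recaptures ≈ 333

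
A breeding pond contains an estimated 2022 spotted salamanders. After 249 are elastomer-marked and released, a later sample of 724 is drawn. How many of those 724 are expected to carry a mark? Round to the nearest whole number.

The marked fraction of the population is 249/2022, so in a sample of 724 expect C·(M/N) marked.
E[R] = 249 × 724 / 2022 = 180276 / 2022 ≈ 89.2 → 89

expected recaptures ≈ 89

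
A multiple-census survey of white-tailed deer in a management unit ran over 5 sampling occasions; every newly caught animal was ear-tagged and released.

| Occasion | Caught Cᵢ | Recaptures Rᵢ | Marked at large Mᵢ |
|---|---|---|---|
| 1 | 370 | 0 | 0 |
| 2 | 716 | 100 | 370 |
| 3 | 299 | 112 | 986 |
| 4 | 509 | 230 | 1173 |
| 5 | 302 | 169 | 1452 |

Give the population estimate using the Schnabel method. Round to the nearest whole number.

N ≈ 2611

Σ MᵢCᵢ = 0·370 + 370·716 + 986·299 + 1173·509 + 1452·302 = 0 + 264920 + 294814 + 597057 + 438504 = 1595295
Σ Rᵢ = 0 + 100 + 112 + 230 + 169 = 611
N̂ = 1595295 / 611 ≈ 2611.0 → 2611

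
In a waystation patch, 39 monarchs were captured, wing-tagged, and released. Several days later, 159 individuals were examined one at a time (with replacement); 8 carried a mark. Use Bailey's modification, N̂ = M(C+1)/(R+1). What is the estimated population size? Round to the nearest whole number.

N̂ = 39·(159+1)/(8+1) = 39·160/9 = 6240/9 ≈ 693.3 → 693

N ≈ 693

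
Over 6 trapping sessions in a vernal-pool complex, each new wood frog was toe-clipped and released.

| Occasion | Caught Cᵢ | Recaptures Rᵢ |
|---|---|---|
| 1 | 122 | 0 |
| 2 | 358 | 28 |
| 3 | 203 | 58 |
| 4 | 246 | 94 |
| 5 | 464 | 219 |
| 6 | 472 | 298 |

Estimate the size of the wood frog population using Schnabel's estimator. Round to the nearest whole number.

N ≈ 1577

Marked at large before each occasion: Mᵢ = Σⱼ<ᵢ (Cⱼ − Rⱼ) → M1=0, M2=122, M3=452, M4=597, M5=749, M6=994
Σ MᵢCᵢ = 0·122 + 122·358 + 452·203 + 597·246 + 749·464 + 994·472 = 0 + 43676 + 91756 + 146862 + 347536 + 469168 = 1098998
Σ Rᵢ = 0 + 28 + 58 + 94 + 219 + 298 = 697
N̂ = 1098998 / 697 ≈ 1576.8 → 1577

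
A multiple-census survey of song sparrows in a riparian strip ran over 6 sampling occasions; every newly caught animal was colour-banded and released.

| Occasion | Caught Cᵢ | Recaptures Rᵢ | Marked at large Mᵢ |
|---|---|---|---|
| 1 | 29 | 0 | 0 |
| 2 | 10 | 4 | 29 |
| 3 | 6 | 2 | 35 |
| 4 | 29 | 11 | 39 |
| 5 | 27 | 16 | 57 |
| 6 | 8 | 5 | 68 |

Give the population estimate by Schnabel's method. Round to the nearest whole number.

N ≈ 98

Σ MᵢCᵢ = 0·29 + 29·10 + 35·6 + 39·29 + 57·27 + 68·8 = 0 + 290 + 210 + 1131 + 1539 + 544 = 3714
Σ Rᵢ = 0 + 4 + 2 + 11 + 16 + 5 = 38
N̂ = 3714 / 38 ≈ 97.7 → 98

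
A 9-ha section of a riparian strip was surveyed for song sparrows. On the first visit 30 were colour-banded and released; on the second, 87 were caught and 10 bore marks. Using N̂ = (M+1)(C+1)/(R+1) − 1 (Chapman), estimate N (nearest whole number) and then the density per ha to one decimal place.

N̂ = 31·88/11 − 1 = 2728/11 − 1 = 247
Density = N̂ / area = 247 / 9 ≈ 27.44 → 27.4 per ha

density ≈ 27.4 song sparrows per ha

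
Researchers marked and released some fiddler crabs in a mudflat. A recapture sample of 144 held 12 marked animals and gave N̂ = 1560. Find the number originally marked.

From N = M·C/R: M = N·R / C = 1560·12 / 144 = 18720 / 144 = 130.

M = 130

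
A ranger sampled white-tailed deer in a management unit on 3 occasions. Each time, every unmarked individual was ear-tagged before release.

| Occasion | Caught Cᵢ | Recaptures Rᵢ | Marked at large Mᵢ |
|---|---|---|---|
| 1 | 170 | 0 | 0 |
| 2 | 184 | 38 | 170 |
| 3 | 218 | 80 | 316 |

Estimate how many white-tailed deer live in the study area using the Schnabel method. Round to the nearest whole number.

Σ MᵢCᵢ = 0·170 + 170·184 + 316·218 = 0 + 31280 + 68888 = 100168
Σ Rᵢ = 0 + 38 + 80 = 118
N̂ = 100168 / 118 ≈ 848.9 → 849

N ≈ 849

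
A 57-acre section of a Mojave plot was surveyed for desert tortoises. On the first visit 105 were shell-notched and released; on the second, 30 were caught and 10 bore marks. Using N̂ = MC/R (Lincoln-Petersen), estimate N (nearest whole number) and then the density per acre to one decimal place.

N̂ = 105·30/10 = 3150/10 = 315
Density = N̂ / area = 315 / 57 ≈ 5.53 → 5.5 per acre

density ≈ 5.5 desert tortoises per acre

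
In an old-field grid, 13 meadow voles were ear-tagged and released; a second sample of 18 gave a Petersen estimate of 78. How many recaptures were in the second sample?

R = 3

From N = M·C/R: R = M·C / N = 13·18 / 78 = 234 / 78 = 3.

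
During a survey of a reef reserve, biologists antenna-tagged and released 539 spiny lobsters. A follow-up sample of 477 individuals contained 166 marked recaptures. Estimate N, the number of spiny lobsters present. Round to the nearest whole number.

N ≈ 1549

The marked fraction in the recapture sample should equal the marked fraction in the population: 166/477 = 539/N.
N = (539 × 477) / 166 = 257103 / 166 ≈ 1548.8 → 1549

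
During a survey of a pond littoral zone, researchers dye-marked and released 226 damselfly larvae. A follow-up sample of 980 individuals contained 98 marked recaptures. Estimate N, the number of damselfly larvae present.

N = (226 × 980) / 98 = 221480 / 98 = 2260

N = 2260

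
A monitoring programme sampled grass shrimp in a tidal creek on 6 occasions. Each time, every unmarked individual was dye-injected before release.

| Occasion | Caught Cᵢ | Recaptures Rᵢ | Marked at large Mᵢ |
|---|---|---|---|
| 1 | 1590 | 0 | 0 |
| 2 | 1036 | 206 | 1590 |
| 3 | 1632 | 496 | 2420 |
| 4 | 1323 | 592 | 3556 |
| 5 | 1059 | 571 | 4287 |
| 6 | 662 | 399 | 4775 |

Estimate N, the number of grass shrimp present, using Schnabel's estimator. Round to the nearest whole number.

N ≈ 7952

Σ MᵢCᵢ = 0·1590 + 1590·1036 + 2420·1632 + 3556·1323 + 4287·1059 + 4775·662 = 0 + 1647240 + 3949440 + 4704588 + 4539933 + 3161050 = 18002251
Σ Rᵢ = 0 + 206 + 496 + 592 + 571 + 399 = 2264
N̂ = 18002251 / 2264 ≈ 7951.5 → 7952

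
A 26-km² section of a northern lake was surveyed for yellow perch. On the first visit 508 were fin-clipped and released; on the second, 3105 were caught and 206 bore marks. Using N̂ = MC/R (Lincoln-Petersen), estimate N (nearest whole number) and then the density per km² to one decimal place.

density ≈ 294.5 yellow perch per km²

N̂ = 508·3105/206 = 1577340/206 ≈ 7657.0 → 7657
Density = N̂ / area = 7657 / 26 ≈ 294.50 → 294.5 per km²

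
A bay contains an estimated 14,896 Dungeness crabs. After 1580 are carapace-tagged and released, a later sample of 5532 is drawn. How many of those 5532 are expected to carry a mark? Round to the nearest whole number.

expected recaptures ≈ 587

Expected recaptures E[R] = M·C / N.
E[R] = 1580 × 5532 / 14896 = 8740560 / 14896 ≈ 586.8 → 587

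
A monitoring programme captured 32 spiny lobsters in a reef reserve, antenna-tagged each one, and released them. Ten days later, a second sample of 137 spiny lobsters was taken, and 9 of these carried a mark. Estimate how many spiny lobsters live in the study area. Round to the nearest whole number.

Lincoln-Petersen assumes M/N = R/C, so N = M·C / R.
N = (32 × 137) / 9 = 4384 / 9 ≈ 487.1 → 487

N ≈ 487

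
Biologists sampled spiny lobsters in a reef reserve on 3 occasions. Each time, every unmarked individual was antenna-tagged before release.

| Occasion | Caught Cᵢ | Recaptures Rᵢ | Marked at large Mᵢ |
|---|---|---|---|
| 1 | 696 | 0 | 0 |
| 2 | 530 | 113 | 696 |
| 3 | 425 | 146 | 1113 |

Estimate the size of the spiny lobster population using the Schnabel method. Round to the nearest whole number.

Σ MᵢCᵢ = 0·696 + 696·530 + 1113·425 = 0 + 368880 + 473025 = 841905
Σ Rᵢ = 0 + 113 + 146 = 259
N̂ = 841905 / 259 ≈ 3250.6 → 3251

N ≈ 3251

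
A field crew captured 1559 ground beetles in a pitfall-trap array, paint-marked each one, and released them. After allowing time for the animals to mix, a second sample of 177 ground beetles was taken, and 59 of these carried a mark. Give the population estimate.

Lincoln-Petersen assumes M/N = R/C, so N = M·C / R.
N = (1559 × 177) / 59 = 275943 / 59 = 4677

N = 4677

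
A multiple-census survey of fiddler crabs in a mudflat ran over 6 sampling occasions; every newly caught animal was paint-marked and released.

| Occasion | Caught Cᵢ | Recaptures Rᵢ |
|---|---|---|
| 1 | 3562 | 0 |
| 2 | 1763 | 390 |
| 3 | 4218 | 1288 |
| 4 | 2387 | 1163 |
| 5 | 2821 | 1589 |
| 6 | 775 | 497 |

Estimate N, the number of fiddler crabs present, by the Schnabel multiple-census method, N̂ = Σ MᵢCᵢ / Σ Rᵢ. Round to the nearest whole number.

N ≈ 16,137

Marked at large before each occasion: Mᵢ = Σⱼ<ᵢ (Cⱼ − Rⱼ) → M1=0, M2=3562, M3=4935, M4=7865, M5=9089, M6=10321
Σ MᵢCᵢ = 0·3562 + 3562·1763 + 4935·4218 + 7865·2387 + 9089·2821 + 10321·775 = 0 + 6279806 + 20815830 + 18773755 + 25640069 + 7998775 = 79508235
Σ Rᵢ = 0 + 390 + 1288 + 1163 + 1589 + 497 = 4927
N̂ = 79508235 / 4927 ≈ 16137.3 → 16137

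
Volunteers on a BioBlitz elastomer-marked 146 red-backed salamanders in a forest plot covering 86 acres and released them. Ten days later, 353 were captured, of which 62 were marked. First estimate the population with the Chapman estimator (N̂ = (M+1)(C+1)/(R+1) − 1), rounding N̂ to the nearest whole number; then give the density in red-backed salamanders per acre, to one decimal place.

N̂ = 147·354/63 − 1 = 52038/63 − 1 = 825
Density = N̂ / area = 825 / 86 ≈ 9.59 → 9.6 per acre

density ≈ 9.6 red-backed salamanders per acre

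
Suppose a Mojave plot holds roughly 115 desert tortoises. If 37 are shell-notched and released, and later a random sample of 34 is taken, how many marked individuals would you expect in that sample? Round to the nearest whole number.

expected recaptures ≈ 11

The marked fraction of the population is 37/115, so in a sample of 34 expect C·(M/N) marked.
E[R] = 37 × 34 / 115 = 1258 / 115 ≈ 10.9 → 11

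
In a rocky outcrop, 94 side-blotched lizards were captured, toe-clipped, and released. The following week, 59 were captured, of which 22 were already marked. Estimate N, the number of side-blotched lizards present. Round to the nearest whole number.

N ≈ 252

If marked individuals mix randomly, R/C ≈ M/N, giving N ≈ M·C/R.
N = (94 × 59) / 22 = 5546 / 22 ≈ 252.1 → 252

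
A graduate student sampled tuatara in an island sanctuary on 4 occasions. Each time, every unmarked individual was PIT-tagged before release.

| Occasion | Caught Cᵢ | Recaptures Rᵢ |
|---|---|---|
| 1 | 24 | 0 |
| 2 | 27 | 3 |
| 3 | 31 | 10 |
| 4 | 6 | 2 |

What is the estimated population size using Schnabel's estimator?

N = 170

Marked at large before each occasion: Mᵢ = Σⱼ<ᵢ (Cⱼ − Rⱼ) → M1=0, M2=24, M3=48, M4=69
Σ MᵢCᵢ = 0·24 + 24·27 + 48·31 + 69·6 = 0 + 648 + 1488 + 414 = 2550
Σ Rᵢ = 0 + 3 + 10 + 2 = 15
N̂ = 2550 / 15 = 170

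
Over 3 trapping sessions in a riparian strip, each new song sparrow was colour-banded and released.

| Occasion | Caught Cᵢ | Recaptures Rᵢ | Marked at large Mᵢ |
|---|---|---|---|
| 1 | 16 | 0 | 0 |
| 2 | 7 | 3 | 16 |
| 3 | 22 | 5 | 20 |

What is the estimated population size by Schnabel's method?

Σ MᵢCᵢ = 0·16 + 16·7 + 20·22 = 0 + 112 + 440 = 552
Σ Rᵢ = 0 + 3 + 5 = 8
N̂ = 552 / 8 = 69

N = 69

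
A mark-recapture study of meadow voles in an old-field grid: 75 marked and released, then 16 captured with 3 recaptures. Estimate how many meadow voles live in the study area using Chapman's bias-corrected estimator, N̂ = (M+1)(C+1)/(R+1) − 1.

N = 322

N̂ = (75+1)(16+1)/(3+1) − 1 = 76·17/4 − 1
= 1292/4 − 1 = 323 − 1 = 322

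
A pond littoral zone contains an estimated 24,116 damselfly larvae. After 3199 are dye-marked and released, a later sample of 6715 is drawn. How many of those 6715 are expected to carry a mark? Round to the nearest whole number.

Expected recaptures E[R] = M·C / N.
E[R] = 3199 × 6715 / 24116 = 21481285 / 24116 ≈ 890.7 → 891

expected recaptures ≈ 891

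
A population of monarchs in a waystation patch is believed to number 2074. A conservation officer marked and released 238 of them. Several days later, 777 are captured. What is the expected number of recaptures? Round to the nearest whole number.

Expected recaptures E[R] = M·C / N.
E[R] = 238 × 777 / 2074 = 184926 / 2074 ≈ 89.2 → 89

expected recaptures ≈ 89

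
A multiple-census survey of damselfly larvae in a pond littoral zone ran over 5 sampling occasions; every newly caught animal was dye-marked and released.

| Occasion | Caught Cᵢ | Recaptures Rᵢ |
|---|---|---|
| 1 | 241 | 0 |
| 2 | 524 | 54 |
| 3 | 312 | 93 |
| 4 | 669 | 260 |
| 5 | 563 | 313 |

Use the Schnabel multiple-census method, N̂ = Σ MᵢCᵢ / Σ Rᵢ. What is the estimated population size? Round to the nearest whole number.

N ≈ 2395

Marked at large before each occasion: Mᵢ = Σⱼ<ᵢ (Cⱼ − Rⱼ) → M1=0, M2=241, M3=711, M4=930, M5=1339
Σ MᵢCᵢ = 0·241 + 241·524 + 711·312 + 930·669 + 1339·563 = 0 + 126284 + 221832 + 622170 + 753857 = 1724143
Σ Rᵢ = 0 + 54 + 93 + 260 + 313 = 720
N̂ = 1724143 / 720 ≈ 2394.6 → 2395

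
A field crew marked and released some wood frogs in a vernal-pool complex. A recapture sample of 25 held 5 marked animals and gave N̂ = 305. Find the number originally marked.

M = 61

From N = M·C/R: M = N·R / C = 305·5 / 25 = 1525 / 25 = 61.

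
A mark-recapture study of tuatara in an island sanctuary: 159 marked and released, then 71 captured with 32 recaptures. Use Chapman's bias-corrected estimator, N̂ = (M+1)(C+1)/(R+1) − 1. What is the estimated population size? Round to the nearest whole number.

N ≈ 348

N̂ = (159+1)(71+1)/(32+1) − 1 = 160·72/33 − 1
= 11520/33 − 1 ≈ 349.1 − 1 ≈ 348.1 → 348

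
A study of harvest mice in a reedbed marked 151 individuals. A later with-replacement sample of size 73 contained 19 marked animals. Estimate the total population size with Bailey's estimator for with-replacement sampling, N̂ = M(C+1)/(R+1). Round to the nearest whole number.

N̂ = 151·(73+1)/(19+1) = 151·74/20 = 11174/20 ≈ 558.7 → 559

N ≈ 559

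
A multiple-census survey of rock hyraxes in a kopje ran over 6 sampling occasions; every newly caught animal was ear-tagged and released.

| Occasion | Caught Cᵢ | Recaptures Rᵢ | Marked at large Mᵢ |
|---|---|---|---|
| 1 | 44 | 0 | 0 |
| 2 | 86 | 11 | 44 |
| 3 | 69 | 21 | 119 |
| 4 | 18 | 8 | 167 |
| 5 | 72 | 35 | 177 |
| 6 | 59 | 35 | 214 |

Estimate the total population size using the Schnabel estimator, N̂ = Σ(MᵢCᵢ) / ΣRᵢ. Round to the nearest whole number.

Σ MᵢCᵢ = 0·44 + 44·86 + 119·69 + 167·18 + 177·72 + 214·59 = 0 + 3784 + 8211 + 3006 + 12744 + 12626 = 40371
Σ Rᵢ = 0 + 11 + 21 + 8 + 35 + 35 = 110
N̂ = 40371 / 110 ≈ 367.0 → 367

N ≈ 367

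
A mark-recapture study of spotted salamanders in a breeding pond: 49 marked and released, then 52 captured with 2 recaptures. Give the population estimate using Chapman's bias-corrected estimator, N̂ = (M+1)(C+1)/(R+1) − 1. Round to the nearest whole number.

N ≈ 882

N̂ = (49+1)(52+1)/(2+1) − 1 = 50·53/3 − 1
= 2650/3 − 1 ≈ 883.3 − 1 ≈ 882.3 → 882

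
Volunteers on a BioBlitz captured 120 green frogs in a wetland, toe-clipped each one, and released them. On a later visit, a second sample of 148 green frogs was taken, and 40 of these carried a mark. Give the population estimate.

If marked individuals mix randomly, R/C ≈ M/N, giving N ≈ M·C/R.
N = (120 × 148) / 40 = 17760 / 40 = 444

N = 444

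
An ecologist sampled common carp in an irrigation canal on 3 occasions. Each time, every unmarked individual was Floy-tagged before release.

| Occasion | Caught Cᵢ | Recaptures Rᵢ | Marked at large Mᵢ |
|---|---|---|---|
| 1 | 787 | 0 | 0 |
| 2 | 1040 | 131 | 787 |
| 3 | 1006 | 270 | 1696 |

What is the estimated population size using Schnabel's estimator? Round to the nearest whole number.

N ≈ 6296

Σ MᵢCᵢ = 0·787 + 787·1040 + 1696·1006 = 0 + 818480 + 1706176 = 2524656
Σ Rᵢ = 0 + 131 + 270 = 401
N̂ = 2524656 / 401 ≈ 6295.9 → 6296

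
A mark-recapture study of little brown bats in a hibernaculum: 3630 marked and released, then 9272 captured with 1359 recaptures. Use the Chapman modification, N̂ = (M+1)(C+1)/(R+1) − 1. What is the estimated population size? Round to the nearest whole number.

N ≈ 24,757

N̂ = (3630+1)(9272+1)/(1359+1) − 1 = 3631·9273/1360 − 1
= 33670263/1360 − 1 ≈ 24757.5 − 1 ≈ 24756.5 → 24757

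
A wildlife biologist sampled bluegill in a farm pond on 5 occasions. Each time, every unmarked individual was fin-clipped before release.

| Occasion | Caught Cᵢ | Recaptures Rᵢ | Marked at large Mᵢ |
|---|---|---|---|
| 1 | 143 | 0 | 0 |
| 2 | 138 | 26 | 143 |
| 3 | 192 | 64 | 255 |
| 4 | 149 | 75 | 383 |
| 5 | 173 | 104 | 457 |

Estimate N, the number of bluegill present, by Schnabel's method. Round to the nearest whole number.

N ≈ 761

Σ MᵢCᵢ = 0·143 + 143·138 + 255·192 + 383·149 + 457·173 = 0 + 19734 + 48960 + 57067 + 79061 = 204822
Σ Rᵢ = 0 + 26 + 64 + 75 + 104 = 269
N̂ = 204822 / 269 ≈ 761.4 → 761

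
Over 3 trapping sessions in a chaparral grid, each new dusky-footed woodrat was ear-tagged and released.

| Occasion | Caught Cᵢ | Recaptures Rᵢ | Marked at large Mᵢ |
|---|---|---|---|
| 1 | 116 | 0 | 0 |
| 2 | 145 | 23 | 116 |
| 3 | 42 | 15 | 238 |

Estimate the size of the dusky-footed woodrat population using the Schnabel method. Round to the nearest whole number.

N ≈ 706

Σ MᵢCᵢ = 0·116 + 116·145 + 238·42 = 0 + 16820 + 9996 = 26816
Σ Rᵢ = 0 + 23 + 15 = 38
N̂ = 26816 / 38 ≈ 705.7 → 706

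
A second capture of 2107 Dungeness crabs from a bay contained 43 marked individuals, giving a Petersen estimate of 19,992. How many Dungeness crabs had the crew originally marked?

From N = M·C/R: M = N·R / C = 19992·43 / 2107 = 859656 / 2107 = 408.

M = 408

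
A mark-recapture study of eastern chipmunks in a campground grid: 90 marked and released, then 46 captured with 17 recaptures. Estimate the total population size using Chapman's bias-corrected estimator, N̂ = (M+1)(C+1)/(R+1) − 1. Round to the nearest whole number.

N ≈ 237

N̂ = (90+1)(46+1)/(17+1) − 1 = 91·47/18 − 1
= 4277/18 − 1 ≈ 237.6 − 1 ≈ 236.6 → 237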